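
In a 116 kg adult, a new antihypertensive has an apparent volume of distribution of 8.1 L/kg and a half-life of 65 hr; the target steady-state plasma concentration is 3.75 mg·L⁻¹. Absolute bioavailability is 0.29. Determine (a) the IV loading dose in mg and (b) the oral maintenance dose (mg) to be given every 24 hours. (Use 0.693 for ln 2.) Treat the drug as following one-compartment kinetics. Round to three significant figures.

(a) 3520 mg; (b) 3110 mg

Total Vd = 8.1 × 116 = 939.6 L
LD = Vd × C = 939.6 × 3.75 = 3524 mg
CL = 0.693 × Vd / t½ = 0.693 × 939.6 / 65 = 10.02 L/h
D = CL × Css × τ / F = 10.02 × 3.75 × 24 / 0.29 = 3110 mg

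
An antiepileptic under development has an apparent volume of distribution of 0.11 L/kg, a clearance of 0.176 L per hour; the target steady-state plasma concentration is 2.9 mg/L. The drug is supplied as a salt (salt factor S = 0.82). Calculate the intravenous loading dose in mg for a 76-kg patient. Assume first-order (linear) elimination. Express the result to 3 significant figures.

29.6 mg

Vd(total) = 76 kg × 0.11 L/kg = 8.360 L
Loading dose depends on Vd (not clearance): it fills the distribution volume.
LD = Vd × C / S = 8.360 × 2.900 / 0.82 = 29.57 mg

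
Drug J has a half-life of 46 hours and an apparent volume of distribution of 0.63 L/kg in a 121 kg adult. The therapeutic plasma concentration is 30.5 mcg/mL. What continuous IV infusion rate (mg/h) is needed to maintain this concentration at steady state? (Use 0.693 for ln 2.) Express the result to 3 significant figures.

Vd(total) = 121 kg × 0.63 L/kg = 76.23 L
CL = 0.693 × Vd / t½ = 0.693 × 76.23 / 46 = 1.148 L/h
Infusion rate = CL × Css = 1.148 × 30.5 = 35.01 mg/h

35.0 mg/h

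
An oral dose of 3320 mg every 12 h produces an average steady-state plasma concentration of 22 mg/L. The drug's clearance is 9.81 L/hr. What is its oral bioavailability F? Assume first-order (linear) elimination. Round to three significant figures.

F·D/τ = CL·Css at steady state → F = CL·Css·τ / D.
F = 9.81 × 22 × 12 / 3320 = 0.780

0.780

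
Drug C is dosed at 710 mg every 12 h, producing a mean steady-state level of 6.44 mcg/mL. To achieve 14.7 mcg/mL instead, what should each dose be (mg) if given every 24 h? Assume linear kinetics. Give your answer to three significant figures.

3240 mg

For first-order elimination, Css ∝ F·D/(CL·τ); F and CL are unchanged, so Css ∝ D/τ.
D₂ = D₁ × (Css,target / Css,current) × (τ₂/τ₁) = 710 × (14.7/6.44) × (24/12) = 3241 mg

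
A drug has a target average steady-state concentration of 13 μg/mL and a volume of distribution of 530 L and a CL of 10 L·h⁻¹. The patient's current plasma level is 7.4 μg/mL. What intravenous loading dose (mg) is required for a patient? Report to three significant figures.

Concentration deficit ΔC = 13 − 7.4 = 5.600 mg/L
LD = Vd × ΔC = 530.0 × 5.600 = 2968 mg

2970 mg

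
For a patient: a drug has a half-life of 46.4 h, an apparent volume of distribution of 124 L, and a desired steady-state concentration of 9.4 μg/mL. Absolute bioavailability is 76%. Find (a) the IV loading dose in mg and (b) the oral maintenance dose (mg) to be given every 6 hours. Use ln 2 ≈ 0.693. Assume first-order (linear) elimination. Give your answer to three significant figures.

LD = Vd × C = 124.0 × 9.4 = 1166 mg
CL = 0.693 × Vd / t½ = 0.693 × 124.0 / 46.4 = 1.852 L/h
D = CL × Css × τ / F = 1.852 × 9.4 × 6 / 0.76 = 137.4 mg

(a) 1170 mg; (b) 137 mg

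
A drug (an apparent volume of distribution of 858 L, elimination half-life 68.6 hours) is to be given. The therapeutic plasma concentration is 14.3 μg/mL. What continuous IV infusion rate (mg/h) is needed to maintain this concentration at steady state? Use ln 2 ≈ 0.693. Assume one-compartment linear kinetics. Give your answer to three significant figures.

CL = ln 2 · Vd / t½ = 0.693 × 858.0 / 68.6 = 8.668 L/h
Infusion rate = CL × Css = 8.668 × 14.3 = 124.0 mg/h

124 mg/h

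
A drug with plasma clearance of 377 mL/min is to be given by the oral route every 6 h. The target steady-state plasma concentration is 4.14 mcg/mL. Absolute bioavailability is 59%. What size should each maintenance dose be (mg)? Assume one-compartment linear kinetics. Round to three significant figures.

CL = 377 mL/min = 377 × 0.06 = 22.62 L/h
At steady state, dose per interval replaces the amount cleared in that interval: F·D/τ = CL·Css.
D = CL × Css × τ / F = 22.62 × 4.14 × 6 / 0.59 = 952.3 mg

952 mg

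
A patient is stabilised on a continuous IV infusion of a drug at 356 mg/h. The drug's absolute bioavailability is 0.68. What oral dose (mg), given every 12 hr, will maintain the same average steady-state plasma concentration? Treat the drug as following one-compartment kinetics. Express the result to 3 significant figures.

To maintain the same Css, the systemic dosing rate must be unchanged: F·D/τ = infusion rate.
D = rate × τ / F = 356 × 12 / 0.68 = 6282 mg

6280 mg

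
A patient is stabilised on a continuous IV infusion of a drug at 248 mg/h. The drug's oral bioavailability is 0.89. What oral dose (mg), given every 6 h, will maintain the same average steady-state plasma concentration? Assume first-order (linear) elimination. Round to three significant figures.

To maintain the same Css, the systemic dosing rate must be unchanged: F·D/τ = infusion rate.
D = rate × τ / F = 248 × 6 / 0.89 = 1672 mg

1670 mg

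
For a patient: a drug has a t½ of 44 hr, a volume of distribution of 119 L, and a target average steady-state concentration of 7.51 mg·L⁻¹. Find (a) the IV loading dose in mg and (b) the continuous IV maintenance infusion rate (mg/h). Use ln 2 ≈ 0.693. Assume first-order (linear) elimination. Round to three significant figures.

(a) 894 mg; (b) 14.1 mg/h

LD = Vd × C = 119.0 × 7.51 = 893.7 mg
CL = 0.693 × Vd / t½ = 0.693 × 119.0 / 44 = 1.874 L/h
Infusion rate = CL × Css = 1.874 × 7.51 = 14.07 mg/h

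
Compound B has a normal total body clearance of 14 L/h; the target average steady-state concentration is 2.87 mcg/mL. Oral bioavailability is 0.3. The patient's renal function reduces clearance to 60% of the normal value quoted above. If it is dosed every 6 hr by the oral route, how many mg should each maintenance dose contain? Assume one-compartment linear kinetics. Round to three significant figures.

Patient clearance = 0.6 × 14.00 = 8.400 L/h
D = CL × Css × τ / F = 8.400 × 2.87 × 6 / 0.3 = 482.2 mg

482 mg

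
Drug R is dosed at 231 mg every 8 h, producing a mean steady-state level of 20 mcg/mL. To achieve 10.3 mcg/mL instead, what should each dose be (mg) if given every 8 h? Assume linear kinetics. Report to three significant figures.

For first-order elimination, Css ∝ F·D/(CL·τ); F and CL are unchanged, so Css ∝ D/τ.
D₂ = D₁ × (Css,target / Css,current) = 231 × 10.3/20 = 119.0 mg

119 mg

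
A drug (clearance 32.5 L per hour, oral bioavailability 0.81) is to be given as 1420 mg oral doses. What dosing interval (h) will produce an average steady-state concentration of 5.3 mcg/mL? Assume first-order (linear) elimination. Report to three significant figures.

6.68 h

F·D/τ = CL·Css → τ = F·D / (CL·Css).
τ = 0.81 × 1420 / (32.5 × 5.3) = 6.678 h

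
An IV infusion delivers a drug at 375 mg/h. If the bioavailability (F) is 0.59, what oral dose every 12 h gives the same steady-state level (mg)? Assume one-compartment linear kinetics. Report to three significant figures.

7630 mg

To maintain the same Css, the systemic dosing rate must be unchanged: F·D/τ = infusion rate.
D = rate × τ / F = 375 × 12 / 0.59 = 7627 mg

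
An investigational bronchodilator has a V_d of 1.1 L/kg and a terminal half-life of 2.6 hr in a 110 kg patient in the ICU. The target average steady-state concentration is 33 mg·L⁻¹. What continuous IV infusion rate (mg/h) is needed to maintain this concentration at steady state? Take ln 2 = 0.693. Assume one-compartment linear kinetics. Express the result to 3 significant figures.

1060 mg/h

Vd = 1.1 L/kg × 110 kg = 121.0 L
CL = ln 2 · Vd / t½ = 0.693 × 121.0 / 2.6 = 32.25 L/h
Infusion rate = CL × Css = 32.25 × 33 = 1064 mg/h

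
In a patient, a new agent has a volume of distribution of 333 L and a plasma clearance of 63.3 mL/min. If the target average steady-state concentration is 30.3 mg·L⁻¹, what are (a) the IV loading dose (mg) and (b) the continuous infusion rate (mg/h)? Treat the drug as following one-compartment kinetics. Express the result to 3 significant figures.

(a) 10100 mg; (b) 115 mg/h

LD = Vd · C_target = 333.0 × 30.3 = 10090 mg
CL = 63.3 mL/min = 63.3 × 0.06 = 3.798 L/h
Maintenance infusion rate = CL × Css = 3.798 × 30.3 = 115.1 mg/h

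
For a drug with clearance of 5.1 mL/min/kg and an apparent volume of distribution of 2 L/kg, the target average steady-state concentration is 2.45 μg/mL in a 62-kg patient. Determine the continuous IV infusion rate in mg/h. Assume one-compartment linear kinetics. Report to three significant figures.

CL = 5.1 mL/min/kg × 62 kg = 316.2 mL/min = 316.2 × 60/1000 = 18.97 L/h
R₀ = 18.97 × 2.45 = 46.48 mg/h

46.5 mg/h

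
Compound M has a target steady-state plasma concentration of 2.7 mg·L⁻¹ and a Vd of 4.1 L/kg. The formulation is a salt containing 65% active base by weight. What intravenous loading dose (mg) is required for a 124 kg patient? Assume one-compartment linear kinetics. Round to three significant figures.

2110 mg

Vd = 4.1 L/kg × 124 kg = 508.4 L
LD = Vd × C / S = 508.4 × 2.700 / 0.65 = 2112 mg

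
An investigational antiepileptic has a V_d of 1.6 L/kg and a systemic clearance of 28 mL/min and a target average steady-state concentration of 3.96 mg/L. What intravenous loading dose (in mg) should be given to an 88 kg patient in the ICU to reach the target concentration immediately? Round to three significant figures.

558 mg

Vd = 1.6 L/kg × 88 kg = 140.8 L
The loading dose fills Vd to the target concentration; clearance is irrelevant here.
LD = Vd × C = 140.8 × 3.960 = 557.6 mg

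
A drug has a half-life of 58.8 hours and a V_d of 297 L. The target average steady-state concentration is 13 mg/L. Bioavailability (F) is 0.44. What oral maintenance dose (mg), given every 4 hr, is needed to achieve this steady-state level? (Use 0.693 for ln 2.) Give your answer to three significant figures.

k = 0.693/58.8 = 0.01179 h⁻¹, so CL = k·Vd = 0.01179 × 297.0 = 3.502 L/h
D = CL × Css × τ / F = 3.502 × 13 × 4 / 0.44 = 413.9 mg

414 mg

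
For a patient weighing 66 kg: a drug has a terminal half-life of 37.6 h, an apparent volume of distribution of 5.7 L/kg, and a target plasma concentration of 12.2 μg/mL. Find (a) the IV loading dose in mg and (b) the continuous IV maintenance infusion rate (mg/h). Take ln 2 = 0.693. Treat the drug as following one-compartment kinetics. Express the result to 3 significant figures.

(a) 4590 mg; (b) 84.6 mg/h

Vd = 5.7 L/kg × 66 kg = 376.2 L
LD = Vd × C = 376.2 × 12.2 = 4590 mg
CL = 0.693 × Vd / t½ = 0.693 × 376.2 / 37.6 = 6.934 L/h
Infusion rate = CL × Css = 6.934 × 12.2 = 84.59 mg/h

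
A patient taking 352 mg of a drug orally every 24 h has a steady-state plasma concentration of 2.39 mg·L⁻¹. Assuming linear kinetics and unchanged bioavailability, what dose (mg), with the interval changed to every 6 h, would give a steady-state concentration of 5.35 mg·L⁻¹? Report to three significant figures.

197 mg

With linear kinetics, Css is proportional to dose rate (D/τ) at fixed clearance.
D₂ = D₁ × (Css,target / Css,current) × (τ₂/τ₁) = 352 × (5.35/2.39) × (6/24) = 197.0 mg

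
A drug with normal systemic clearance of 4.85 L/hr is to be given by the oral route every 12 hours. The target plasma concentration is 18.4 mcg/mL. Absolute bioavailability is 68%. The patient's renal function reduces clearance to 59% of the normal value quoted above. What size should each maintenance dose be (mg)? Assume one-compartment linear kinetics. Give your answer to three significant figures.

Patient clearance = 0.59 × 4.850 = 2.862 L/h
At steady state, dose per interval replaces the amount cleared in that interval: F·D/τ = CL·Css.
D = CL × Css × τ / F = 2.862 × 18.4 × 12 / 0.68 = 929.3 mg

929 mg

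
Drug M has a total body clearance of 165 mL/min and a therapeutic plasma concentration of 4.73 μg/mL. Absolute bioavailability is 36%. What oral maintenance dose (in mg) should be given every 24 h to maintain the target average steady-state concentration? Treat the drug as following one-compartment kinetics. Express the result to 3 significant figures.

CL = 165 mL/min × 60/1000 = 9.900 L/h
D = CL × Css × τ / F = 9.900 × 4.73 × 24 / 0.36 = 3122 mg

3120 mg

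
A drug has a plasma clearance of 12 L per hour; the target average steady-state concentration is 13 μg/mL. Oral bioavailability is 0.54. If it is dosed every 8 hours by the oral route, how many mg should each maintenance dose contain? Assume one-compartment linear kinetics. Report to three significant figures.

2310 mg

D = CL × Css × τ / F = 12.00 × 13 × 8 / 0.54 = 2311 mg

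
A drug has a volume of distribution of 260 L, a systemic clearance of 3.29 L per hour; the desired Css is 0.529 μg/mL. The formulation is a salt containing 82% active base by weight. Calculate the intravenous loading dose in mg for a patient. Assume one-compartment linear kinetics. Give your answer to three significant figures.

168 mg

The loading dose fills Vd to the target concentration.
LD = Vd × C / S = 260.0 × 0.5290 / 0.82 = 167.7 mg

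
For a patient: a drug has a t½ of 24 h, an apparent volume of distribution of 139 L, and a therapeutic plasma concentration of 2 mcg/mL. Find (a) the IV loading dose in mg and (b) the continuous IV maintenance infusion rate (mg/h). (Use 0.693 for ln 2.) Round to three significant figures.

LD = Vd × C = 139.0 × 2 = 278.0 mg
CL = 0.693 × Vd / t½ = 0.693 × 139.0 / 24 = 4.014 L/h
Infusion rate = CL × Css = 4.014 × 2 = 8.028 mg/h

(a) 278 mg; (b) 8.03 mg/h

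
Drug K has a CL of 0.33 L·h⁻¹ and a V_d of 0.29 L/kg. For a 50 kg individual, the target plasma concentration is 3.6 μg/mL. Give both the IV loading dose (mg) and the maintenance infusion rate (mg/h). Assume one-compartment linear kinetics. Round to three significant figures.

(a) 52.2 mg; (b) 1.19 mg/h

Vd = 0.29 L/kg × 50 kg = 14.50 L
LD = Vd · C_target = 14.50 × 3.6 = 52.20 mg
Maintenance infusion rate = CL × Css = 0.3300 × 3.6 = 1.188 mg/h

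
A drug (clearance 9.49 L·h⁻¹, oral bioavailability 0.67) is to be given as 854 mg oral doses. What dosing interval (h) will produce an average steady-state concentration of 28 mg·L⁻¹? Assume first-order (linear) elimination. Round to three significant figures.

2.15 h

F·D/τ = CL·Css → τ = F·D / (CL·Css).
τ = 0.67 × 854 / (9.49 × 28) = 2.153 h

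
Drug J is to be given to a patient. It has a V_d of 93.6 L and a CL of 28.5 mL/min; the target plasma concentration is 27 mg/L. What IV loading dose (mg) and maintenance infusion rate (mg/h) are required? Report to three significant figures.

LD = Vd · C_target = 93.60 × 27 = 2527 mg
Convert clearance: 28.5 mL/min × 60 min/h ÷ 1000 mL/L = 1.710 L/h
Infusion rate = 1.710 L/h × 27 mg/L = 46.17 mg/h

(a) 2530 mg; (b) 46.2 mg/h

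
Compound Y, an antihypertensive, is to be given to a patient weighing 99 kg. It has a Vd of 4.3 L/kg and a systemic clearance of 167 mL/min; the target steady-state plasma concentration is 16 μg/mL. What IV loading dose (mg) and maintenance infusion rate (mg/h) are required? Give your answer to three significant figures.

Total Vd = 4.3 × 99 = 425.7 L
LD = Vd · C_target = 425.7 × 16 = 6811 mg
CL = 167 mL/min × 60/1000 = 10.02 L/h
Maintenance: replace elimination → rate = CL × Css = 10.02 × 16 = 160.3 mg/h

(a) 6810 mg; (b) 160 mg/h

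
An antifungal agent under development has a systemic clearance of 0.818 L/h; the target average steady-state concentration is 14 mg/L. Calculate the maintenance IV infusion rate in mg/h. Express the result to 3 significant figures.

At steady state, infusion rate equals elimination rate: rate in = CL × Css.
Infusion rate = CL · Css = 0.8180 L/h × 14 mg/L = 11.45 mg/h

11.5 mg/h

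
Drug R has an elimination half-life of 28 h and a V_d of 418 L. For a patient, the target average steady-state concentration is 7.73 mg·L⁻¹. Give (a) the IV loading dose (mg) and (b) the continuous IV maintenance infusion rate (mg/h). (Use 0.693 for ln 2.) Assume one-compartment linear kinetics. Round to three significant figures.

LD = Vd × C = 418.0 × 7.73 = 3231 mg
CL = 0.693 × Vd / t½ = 0.693 × 418.0 / 28 = 10.35 L/h
Infusion rate = CL × Css = 10.35 × 7.73 = 80.01 mg/h

(a) 3230 mg; (b) 80.0 mg/h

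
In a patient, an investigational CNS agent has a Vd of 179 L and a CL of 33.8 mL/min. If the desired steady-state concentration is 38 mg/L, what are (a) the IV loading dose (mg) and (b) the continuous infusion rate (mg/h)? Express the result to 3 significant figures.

(a) 6800 mg; (b) 77.1 mg/h

LD = Vd · C_target = 179.0 × 38 = 6802 mg
CL = 33.8 mL/min × 60/1000 = 2.028 L/h
Infusion rate = 2.028 L/h × 38 mg/L = 77.06 mg/h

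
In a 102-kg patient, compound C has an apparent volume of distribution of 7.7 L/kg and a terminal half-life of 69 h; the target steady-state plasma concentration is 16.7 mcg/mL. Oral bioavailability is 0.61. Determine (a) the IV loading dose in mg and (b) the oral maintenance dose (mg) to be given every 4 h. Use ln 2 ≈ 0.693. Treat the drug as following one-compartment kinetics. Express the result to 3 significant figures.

(a) 13100 mg; (b) 864 mg

Vd(total) = 102 kg × 7.7 L/kg = 785.4 L
LD = Vd × C = 785.4 × 16.7 = 13120 mg
CL = 0.693 × Vd / t½ = 0.693 × 785.4 / 69 = 7.888 L/h
D = CL × Css × τ / F = 7.888 × 16.7 × 4 / 0.61 = 863.8 mg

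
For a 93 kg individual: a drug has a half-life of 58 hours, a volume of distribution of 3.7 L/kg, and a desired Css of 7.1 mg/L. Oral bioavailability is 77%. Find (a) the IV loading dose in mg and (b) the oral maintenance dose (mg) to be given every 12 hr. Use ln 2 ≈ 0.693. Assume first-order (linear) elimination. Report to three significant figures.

(a) 2440 mg; (b) 455 mg

Vd(total) = 93 kg × 3.7 L/kg = 344.1 L
LD = Vd × C = 344.1 × 7.1 = 2443 mg
CL = 0.693 × Vd / t½ = 0.693 × 344.1 / 58 = 4.111 L/h
D = CL × Css × τ / F = 4.111 × 7.1 × 12 / 0.77 = 454.9 mg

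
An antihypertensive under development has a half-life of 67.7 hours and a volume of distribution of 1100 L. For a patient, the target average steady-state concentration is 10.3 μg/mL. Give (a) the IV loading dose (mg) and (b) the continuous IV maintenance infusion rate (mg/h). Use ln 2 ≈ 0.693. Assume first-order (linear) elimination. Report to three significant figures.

LD = Vd × C = 1100 × 10.3 = 11330 mg
CL = 0.693 × Vd / t½ = 0.693 × 1100 / 67.7 = 11.26 L/h
Infusion rate = CL × Css = 11.26 × 10.3 = 116.0 mg/h

(a) 11300 mg; (b) 116 mg/h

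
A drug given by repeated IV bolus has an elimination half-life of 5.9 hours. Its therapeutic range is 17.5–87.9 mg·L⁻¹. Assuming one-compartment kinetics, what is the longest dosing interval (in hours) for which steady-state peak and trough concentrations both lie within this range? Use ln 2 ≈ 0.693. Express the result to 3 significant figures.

k = 0.693 / t½ = 0.693 / 5.9 = 0.1175 h⁻¹
Between IV bolus doses, concentration decays as C = C₀·e^(−kτ), so C_peak/C_trough = e^(kτ).
τ_max = ln(C_peak/C_trough) / k = ln(87.9/17.5) / 0.1175 = 1.614 / 0.1175 = 13.74 h

13.7 h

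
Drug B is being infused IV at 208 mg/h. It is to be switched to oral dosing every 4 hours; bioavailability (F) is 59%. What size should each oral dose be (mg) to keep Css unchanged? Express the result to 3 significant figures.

1410 mg

To maintain the same Css, the systemic dosing rate must be unchanged: F·D/τ = infusion rate.
D = rate × τ / F = 208 × 4 / 0.59 = 1410 mg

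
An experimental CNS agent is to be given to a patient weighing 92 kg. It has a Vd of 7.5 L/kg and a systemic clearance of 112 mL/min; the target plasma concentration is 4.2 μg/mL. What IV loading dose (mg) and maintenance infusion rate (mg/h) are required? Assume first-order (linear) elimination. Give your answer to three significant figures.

(a) 2900 mg; (b) 28.2 mg/h

Vd = 7.5 L/kg × 92 kg = 690.0 L
Loading: fill Vd to C_target → 690.0 L × 4.2 mg/L = 2898 mg
CL = 112 mL/min = 112 × 0.06 = 6.720 L/h
Maintenance: replace elimination → rate = CL × Css = 6.720 × 4.2 = 28.22 mg/h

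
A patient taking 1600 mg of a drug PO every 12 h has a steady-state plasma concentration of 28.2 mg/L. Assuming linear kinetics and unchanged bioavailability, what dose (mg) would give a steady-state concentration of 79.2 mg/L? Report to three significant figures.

With linear kinetics, Css is proportional to dose rate (D/τ) at fixed clearance.
D₂ = D₁ × (Css,target / Css,current) = 1600 × 79.2/28.2 = 4494 mg

4490 mg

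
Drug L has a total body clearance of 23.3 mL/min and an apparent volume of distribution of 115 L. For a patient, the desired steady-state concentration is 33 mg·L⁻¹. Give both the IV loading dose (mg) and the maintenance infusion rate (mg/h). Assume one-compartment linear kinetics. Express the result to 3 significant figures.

(a) 3800 mg; (b) 46.1 mg/h

Loading: fill Vd to C_target → 115.0 L × 33 mg/L = 3795 mg
CL = 23.3 mL/min × 60/1000 = 1.398 L/h
Maintenance: replace elimination → rate = CL × Css = 1.398 × 33 = 46.13 mg/h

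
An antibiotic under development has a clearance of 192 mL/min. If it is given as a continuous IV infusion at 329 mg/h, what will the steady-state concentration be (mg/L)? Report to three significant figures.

Convert clearance: 192 mL/min × 60 min/h ÷ 1000 mL/L = 11.52 L/h
Css = rate / CL = 329 / 11.52 = 28.56 mg/L

28.6 mg/L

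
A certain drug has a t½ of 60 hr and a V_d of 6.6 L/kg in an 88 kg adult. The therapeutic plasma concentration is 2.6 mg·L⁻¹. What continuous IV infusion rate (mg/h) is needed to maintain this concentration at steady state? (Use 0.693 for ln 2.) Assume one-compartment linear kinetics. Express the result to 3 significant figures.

17.4 mg/h

Vd(total) = 88 kg × 6.6 L/kg = 580.8 L
k = 0.693/60 = 0.01155 h⁻¹, so CL = k·Vd = 0.01155 × 580.8 = 6.708 L/h
Infusion rate = CL × Css = 6.708 × 2.6 = 17.44 mg/h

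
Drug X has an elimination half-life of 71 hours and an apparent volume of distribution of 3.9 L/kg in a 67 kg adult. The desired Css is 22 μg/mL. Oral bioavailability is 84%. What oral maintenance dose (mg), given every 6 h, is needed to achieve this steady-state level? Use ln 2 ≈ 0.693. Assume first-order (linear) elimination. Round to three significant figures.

Vd(total) = 67 kg × 3.9 L/kg = 261.3 L
k = 0.693/71 = 0.009761 h⁻¹, so CL = k·Vd = 0.009761 × 261.3 = 2.551 L/h
D = CL × Css × τ / F = 2.551 × 22 × 6 / 0.84 = 400.9 mg

401 mg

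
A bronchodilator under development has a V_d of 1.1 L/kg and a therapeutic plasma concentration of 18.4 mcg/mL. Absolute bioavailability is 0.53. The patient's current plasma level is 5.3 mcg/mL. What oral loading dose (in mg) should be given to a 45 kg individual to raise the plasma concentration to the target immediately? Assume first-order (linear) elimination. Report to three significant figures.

Vd = 1.1 L/kg × 45 kg = 49.50 L
Concentration deficit ΔC = 18.4 − 5.3 = 13.10 mg/L
LD = Vd × ΔC / F = 49.50 × 13.10 / 0.53 = 1223 mg

1220 mg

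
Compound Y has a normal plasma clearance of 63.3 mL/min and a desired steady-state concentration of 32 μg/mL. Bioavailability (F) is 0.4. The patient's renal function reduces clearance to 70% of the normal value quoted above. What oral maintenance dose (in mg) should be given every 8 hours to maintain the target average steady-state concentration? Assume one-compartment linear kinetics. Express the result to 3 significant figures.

CL = 63.3 mL/min × 60/1000 = 3.798 L/h
Patient clearance = 0.7 × 3.798 = 2.659 L/h
At steady state, dose per interval replaces the amount cleared in that interval: F·D/τ = CL·Css.
D = CL × Css × τ / F = 2.659 × 32 × 8 / 0.4 = 1702 mg

1700 mg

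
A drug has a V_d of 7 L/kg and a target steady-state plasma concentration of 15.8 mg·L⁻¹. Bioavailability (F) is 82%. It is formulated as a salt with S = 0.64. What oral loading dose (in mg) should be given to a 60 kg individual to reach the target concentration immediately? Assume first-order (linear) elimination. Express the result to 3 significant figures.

Vd = 7 L/kg × 60 kg = 420.0 L
LD = Vd × C / F / S = 420.0 × 15.80 / 0.82 / 0.64 = 12640 mg

12600 mg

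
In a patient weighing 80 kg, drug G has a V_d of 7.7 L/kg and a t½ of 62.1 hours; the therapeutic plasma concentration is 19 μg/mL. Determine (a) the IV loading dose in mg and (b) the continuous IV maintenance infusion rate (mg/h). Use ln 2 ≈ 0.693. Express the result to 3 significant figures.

Vd(total) = 80 kg × 7.7 L/kg = 616.0 L
LD = Vd × C = 616.0 × 19 = 11700 mg
CL = 0.693 × Vd / t½ = 0.693 × 616.0 / 62.1 = 6.874 L/h
Infusion rate = CL × Css = 6.874 × 19 = 130.6 mg/h

(a) 11700 mg; (b) 131 mg/h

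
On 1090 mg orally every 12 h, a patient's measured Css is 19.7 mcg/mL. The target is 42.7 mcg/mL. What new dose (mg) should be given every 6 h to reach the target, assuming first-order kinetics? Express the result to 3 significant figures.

With linear kinetics, Css is proportional to dose rate (D/τ) at fixed clearance.
D₂ = D₁ × (Css,target / Css,current) × (τ₂/τ₁) = 1090 × (42.7/19.7) × (6/12) = 1181 mg

1180 mg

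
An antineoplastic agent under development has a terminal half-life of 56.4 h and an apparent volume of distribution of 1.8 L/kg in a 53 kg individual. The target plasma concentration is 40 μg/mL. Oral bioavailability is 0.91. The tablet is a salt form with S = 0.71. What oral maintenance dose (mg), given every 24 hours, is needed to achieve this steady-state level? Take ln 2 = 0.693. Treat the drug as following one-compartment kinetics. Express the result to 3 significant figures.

1740 mg

Total Vd = 1.8 × 53 = 95.40 L
CL = 0.693 × Vd / t½ = 0.693 × 95.40 / 56.4 = 1.172 L/h
D = CL × Css × τ / F / S = 1.172 × 40 × 24 / 0.91 / 0.71 = 1741 mg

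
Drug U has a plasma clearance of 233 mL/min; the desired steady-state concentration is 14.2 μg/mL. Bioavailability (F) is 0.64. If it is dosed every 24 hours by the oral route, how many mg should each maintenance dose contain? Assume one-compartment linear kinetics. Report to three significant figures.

7440 mg

Convert clearance: 233 mL/min × 60 min/h ÷ 1000 mL/L = 13.98 L/h
D = CL × Css × τ / F = 13.98 × 14.2 × 24 / 0.64 = 7444 mg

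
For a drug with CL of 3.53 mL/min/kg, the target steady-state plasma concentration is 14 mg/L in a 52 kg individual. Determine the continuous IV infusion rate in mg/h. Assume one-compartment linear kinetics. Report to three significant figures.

154 mg/h

CL = 3.53 mL/min/kg × 52 kg = 183.6 mL/min = 183.6 × 60/1000 = 11.02 L/h
Infusion rate = CL · Css = 11.02 L/h × 14 mg/L = 154.3 mg/h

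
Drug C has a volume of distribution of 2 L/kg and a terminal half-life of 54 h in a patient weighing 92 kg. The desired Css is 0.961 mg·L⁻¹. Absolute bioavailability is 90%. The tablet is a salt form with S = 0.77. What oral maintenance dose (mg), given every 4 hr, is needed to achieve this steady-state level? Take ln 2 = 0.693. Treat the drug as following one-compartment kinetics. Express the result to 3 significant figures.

13.1 mg

Vd = 2 L/kg × 92 kg = 184.0 L
k = 0.693/54 = 0.01283 h⁻¹, so CL = k·Vd = 0.01283 × 184.0 = 2.361 L/h
D = CL × Css × τ / F / S = 2.361 × 0.961 × 4 / 0.9 / 0.77 = 13.10 mg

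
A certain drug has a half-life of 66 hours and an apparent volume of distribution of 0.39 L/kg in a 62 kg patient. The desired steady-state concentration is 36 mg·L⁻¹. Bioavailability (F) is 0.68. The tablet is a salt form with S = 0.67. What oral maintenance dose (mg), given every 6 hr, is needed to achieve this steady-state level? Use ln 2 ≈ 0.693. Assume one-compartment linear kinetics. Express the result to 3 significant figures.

120 mg

Vd(total) = 62 kg × 0.39 L/kg = 24.18 L
k = 0.693/66 = 0.01050 h⁻¹, so CL = k·Vd = 0.01050 × 24.18 = 0.2539 L/h
D = CL × Css × τ / F / S = 0.2539 × 36 × 6 / 0.68 / 0.67 = 120.4 mg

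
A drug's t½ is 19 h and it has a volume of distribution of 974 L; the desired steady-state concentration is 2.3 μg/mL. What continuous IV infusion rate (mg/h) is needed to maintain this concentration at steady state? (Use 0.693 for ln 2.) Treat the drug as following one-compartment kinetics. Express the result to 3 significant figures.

81.7 mg/h

CL = 0.693 × Vd / t½ = 0.693 × 974.0 / 19 = 35.53 L/h
Infusion rate = CL × Css = 35.53 × 2.3 = 81.72 mg/h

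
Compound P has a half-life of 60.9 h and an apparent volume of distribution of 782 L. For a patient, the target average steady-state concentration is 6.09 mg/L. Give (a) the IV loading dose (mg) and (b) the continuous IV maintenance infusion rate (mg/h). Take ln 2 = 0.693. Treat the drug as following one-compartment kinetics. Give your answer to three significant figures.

(a) 4760 mg; (b) 54.2 mg/h

LD = Vd × C = 782.0 × 6.09 = 4762 mg
CL = 0.693 × Vd / t½ = 0.693 × 782.0 / 60.9 = 8.899 L/h
Infusion rate = CL × Css = 8.899 × 6.09 = 54.19 mg/h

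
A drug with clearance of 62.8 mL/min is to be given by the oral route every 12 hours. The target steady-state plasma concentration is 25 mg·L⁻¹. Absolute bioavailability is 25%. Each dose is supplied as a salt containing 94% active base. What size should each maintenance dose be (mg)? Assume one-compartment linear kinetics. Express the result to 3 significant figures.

CL = 62.8 mL/min × 60/1000 = 3.768 L/h
D = CL × Css × τ / F / S = 3.768 × 25 × 12 / 0.25 / 0.94 = 4810 mg

4810 mg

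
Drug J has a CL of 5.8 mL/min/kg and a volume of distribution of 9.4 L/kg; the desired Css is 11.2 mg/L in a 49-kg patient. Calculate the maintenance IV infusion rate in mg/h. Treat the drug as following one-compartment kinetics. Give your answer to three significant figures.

191 mg/h

CL = 5.8 mL/min/kg × 49 kg = 284.2 mL/min = 284.2 × 60/1000 = 17.05 L/h
Rate = CL × Css = 17.05 × 11.2 = 191.0 mg/h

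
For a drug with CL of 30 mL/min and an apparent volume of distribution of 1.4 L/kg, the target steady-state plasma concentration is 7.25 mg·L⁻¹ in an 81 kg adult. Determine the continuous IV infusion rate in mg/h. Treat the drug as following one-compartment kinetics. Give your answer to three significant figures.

CL = 30 mL/min × 60/1000 = 1.800 L/h
Vd does not affect the maintenance rate; only clearance governs steady-state input.
Rate = CL × Css = 1.800 × 7.25 = 13.05 mg/h

13.1 mg/h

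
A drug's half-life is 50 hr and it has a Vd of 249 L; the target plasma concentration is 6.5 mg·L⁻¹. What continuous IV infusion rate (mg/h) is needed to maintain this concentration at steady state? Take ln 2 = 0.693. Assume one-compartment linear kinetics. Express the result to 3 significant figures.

CL = ln 2 · Vd / t½ = 0.693 × 249.0 / 50 = 3.451 L/h
Infusion rate = CL × Css = 3.451 × 6.5 = 22.43 mg/h

22.4 mg/h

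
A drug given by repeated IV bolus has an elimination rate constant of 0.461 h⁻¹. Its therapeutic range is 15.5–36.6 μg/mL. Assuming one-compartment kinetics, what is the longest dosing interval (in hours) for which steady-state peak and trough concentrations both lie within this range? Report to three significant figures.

1.86 h

Between IV bolus doses, concentration decays as C = C₀·e^(−kτ), so C_peak/C_trough = e^(kτ).
τ_max = ln(C_peak/C_trough) / k = ln(36.6/15.5) / 0.4610 = 0.8592 / 0.4610 = 1.864 h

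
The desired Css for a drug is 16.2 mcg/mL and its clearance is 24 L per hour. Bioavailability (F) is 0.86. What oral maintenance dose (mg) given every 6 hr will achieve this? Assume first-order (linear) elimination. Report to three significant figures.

2710 mg

D = CL × Css × τ / F = 24.00 × 16.2 × 6 / 0.86 = 2713 mg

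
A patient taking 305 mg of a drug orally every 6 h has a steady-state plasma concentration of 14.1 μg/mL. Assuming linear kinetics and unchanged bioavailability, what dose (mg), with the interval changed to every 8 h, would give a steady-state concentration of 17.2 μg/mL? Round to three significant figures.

496 mg

With linear kinetics, Css is proportional to dose rate (D/τ) at fixed clearance.
D₂ = D₁ × (Css,target / Css,current) × (τ₂/τ₁) = 305 × (17.2/14.1) × (8/6) = 496.1 mg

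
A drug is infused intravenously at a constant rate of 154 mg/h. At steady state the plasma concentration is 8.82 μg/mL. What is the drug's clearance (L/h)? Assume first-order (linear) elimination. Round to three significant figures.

At steady state, infusion rate = CL × Css, so CL = rate / Css.
CL = 154 / 8.82 = 17.46 L/h

17.5 L/h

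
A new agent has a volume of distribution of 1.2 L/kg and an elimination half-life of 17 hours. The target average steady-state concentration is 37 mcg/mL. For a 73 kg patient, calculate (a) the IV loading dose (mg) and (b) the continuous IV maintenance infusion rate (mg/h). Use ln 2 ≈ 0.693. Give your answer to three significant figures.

(a) 3240 mg; (b) 132 mg/h

Vd = 1.2 L/kg × 73 kg = 87.60 L
LD = Vd × C = 87.60 × 37 = 3241 mg
CL = 0.693 × Vd / t½ = 0.693 × 87.60 / 17 = 3.571 L/h
Infusion rate = CL × Css = 3.571 × 37 = 132.1 mg/h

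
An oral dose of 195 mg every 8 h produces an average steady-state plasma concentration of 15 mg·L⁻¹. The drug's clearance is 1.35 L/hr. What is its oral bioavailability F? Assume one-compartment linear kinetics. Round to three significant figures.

F·D/τ = CL·Css at steady state → F = CL·Css·τ / D.
F = 1.35 × 15 × 8 / 195 = 0.831

0.831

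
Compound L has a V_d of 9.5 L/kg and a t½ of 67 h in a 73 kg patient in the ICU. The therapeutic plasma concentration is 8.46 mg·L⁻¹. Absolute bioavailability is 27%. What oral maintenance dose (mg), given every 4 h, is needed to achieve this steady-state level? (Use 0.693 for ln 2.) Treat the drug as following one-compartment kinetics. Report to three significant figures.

899 mg

Vd = 9.5 L/kg × 73 kg = 693.5 L
CL = 0.693 × Vd / t½ = 0.693 × 693.5 / 67 = 7.173 L/h
D = CL × Css × τ / F = 7.173 × 8.46 × 4 / 0.27 = 899.0 mg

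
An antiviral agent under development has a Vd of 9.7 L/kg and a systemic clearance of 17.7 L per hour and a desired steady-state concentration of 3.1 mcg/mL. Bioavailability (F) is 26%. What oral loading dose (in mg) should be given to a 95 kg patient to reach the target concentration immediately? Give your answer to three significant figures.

Vd(total) = 95 kg × 9.7 L/kg = 921.5 L
Loading dose depends on Vd (not clearance): it fills the distribution volume.
LD = Vd × C / F = 921.5 × 3.100 / 0.26 = 10990 mg

11000 mg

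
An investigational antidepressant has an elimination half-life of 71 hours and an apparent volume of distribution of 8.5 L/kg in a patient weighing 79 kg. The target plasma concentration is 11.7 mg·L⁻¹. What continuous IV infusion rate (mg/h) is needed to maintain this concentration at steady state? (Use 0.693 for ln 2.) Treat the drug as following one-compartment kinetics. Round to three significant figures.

Total Vd = 8.5 × 79 = 671.5 L
CL = 0.693 × Vd / t½ = 0.693 × 671.5 / 71 = 6.554 L/h
Infusion rate = CL × Css = 6.554 × 11.7 = 76.68 mg/h

76.7 mg/h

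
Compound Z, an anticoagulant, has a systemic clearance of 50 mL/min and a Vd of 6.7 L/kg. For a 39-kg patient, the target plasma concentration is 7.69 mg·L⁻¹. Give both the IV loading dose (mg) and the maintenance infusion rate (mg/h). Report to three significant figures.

Vd(total) = 39 kg × 6.7 L/kg = 261.3 L
LD = Vd · C_target = 261.3 × 7.69 = 2009 mg
CL = 50 mL/min × 60/1000 = 3.000 L/h
Maintenance: replace elimination → rate = CL × Css = 3.000 × 7.69 = 23.07 mg/h

(a) 2010 mg; (b) 23.1 mg/h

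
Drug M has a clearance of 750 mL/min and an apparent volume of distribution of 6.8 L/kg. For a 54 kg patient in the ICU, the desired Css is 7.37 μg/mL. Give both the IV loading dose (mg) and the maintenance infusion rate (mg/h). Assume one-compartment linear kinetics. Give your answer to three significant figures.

Total Vd = 6.8 × 54 = 367.2 L
Loading dose = Vd × C = 367.2 × 7.37 = 2706 mg
CL = 750 mL/min = 750 × 0.06 = 45.00 L/h
Maintenance infusion rate = CL × Css = 45.00 × 7.37 = 331.7 mg/h

(a) 2710 mg; (b) 332 mg/h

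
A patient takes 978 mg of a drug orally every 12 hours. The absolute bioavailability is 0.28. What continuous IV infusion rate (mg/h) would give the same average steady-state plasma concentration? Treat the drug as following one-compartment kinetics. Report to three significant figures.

Equivalent systemic input: infusion rate = F·D/τ.
Rate = 0.28 × 978 / 12 = 22.82 mg/h

22.8 mg/h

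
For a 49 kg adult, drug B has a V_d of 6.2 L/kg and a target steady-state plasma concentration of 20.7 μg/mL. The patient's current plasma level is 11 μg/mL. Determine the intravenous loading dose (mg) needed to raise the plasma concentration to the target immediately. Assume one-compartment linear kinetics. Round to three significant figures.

Vd(total) = 49 kg × 6.2 L/kg = 303.8 L
Concentration deficit ΔC = 20.7 − 11 = 9.700 mg/L
LD = Vd × ΔC = 303.8 × 9.700 = 2947 mg

2950 mg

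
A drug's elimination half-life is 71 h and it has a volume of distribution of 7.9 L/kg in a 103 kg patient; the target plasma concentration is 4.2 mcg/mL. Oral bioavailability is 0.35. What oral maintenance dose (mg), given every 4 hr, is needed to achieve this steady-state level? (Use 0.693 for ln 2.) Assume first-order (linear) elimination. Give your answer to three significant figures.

381 mg

Total Vd = 7.9 × 103 = 813.7 L
CL = ln 2 · Vd / t½ = 0.693 × 813.7 / 71 = 7.942 L/h
D = CL × Css × τ / F = 7.942 × 4.2 × 4 / 0.35 = 381.2 mg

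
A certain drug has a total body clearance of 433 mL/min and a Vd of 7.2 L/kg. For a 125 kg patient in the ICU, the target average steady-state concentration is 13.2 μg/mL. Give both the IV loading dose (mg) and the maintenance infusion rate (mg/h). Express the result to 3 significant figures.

Vd = 7.2 L/kg × 125 kg = 900.0 L
Loading: fill Vd to C_target → 900.0 L × 13.2 mg/L = 11880 mg
CL = 433 mL/min × 60/1000 = 25.98 L/h
Infusion rate = 25.98 L/h × 13.2 mg/L = 342.9 mg/h

(a) 11900 mg; (b) 343 mg/h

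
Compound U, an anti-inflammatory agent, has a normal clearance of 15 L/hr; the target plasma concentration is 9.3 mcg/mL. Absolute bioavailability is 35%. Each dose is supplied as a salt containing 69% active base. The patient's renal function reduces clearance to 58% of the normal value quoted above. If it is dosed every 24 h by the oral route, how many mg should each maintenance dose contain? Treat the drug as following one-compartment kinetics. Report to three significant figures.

Patient clearance = 0.58 × 15.00 = 8.700 L/h
D = CL × Css × τ / F / S = 8.700 × 9.3 × 24 / 0.35 / 0.69 = 8041 mg

8040 mg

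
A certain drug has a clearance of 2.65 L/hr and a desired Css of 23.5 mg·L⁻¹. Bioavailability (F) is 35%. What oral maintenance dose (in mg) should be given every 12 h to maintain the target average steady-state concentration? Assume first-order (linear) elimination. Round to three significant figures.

2140 mg

At steady state, dose per interval replaces the amount cleared in that interval: F·D/τ = CL·Css.
D = CL × Css × τ / F = 2.650 × 23.5 × 12 / 0.35 = 2135 mg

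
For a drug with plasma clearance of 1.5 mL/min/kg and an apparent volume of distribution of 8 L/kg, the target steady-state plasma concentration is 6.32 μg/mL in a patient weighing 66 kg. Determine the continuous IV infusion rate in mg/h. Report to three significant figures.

37.5 mg/h

CL = 1.5 mL/min/kg × 66 kg = 99.00 mL/min = 99.00 × 60/1000 = 5.940 L/h
At steady state, infusion rate equals elimination rate: rate in = CL × Css.
Infusion rate = CL · Css = 5.940 L/h × 6.32 mg/L = 37.54 mg/h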